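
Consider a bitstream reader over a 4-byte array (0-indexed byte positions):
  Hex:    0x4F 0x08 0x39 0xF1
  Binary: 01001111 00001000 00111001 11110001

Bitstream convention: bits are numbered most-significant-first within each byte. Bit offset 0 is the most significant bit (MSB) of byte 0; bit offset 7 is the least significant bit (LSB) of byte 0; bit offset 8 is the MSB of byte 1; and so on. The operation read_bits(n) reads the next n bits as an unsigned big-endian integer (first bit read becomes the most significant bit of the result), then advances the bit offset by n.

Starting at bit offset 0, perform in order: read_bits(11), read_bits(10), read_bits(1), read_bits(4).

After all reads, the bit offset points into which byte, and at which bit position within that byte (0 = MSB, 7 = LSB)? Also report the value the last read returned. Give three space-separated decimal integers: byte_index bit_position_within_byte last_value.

Read 1: bits[0:11] width=11 -> value=632 (bin 01001111000); offset now 11 = byte 1 bit 3; 21 bits remain
Read 2: bits[11:21] width=10 -> value=263 (bin 0100000111); offset now 21 = byte 2 bit 5; 11 bits remain
Read 3: bits[21:22] width=1 -> value=0 (bin 0); offset now 22 = byte 2 bit 6; 10 bits remain
Read 4: bits[22:26] width=4 -> value=7 (bin 0111); offset now 26 = byte 3 bit 2; 6 bits remain

Answer: 3 2 7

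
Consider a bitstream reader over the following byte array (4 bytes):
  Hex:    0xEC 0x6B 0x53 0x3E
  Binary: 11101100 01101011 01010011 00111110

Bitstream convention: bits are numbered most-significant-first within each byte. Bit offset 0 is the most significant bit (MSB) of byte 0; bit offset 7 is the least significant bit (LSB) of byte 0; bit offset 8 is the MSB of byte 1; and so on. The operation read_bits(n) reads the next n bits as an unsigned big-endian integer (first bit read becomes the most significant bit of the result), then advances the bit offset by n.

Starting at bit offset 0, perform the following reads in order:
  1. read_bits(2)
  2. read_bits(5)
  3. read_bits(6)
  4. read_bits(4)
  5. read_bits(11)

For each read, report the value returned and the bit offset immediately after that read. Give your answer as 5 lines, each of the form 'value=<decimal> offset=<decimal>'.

Answer: value=3 offset=2
value=22 offset=7
value=13 offset=13
value=6 offset=17
value=1331 offset=28

Derivation:
Read 1: bits[0:2] width=2 -> value=3 (bin 11); offset now 2 = byte 0 bit 2; 30 bits remain
Read 2: bits[2:7] width=5 -> value=22 (bin 10110); offset now 7 = byte 0 bit 7; 25 bits remain
Read 3: bits[7:13] width=6 -> value=13 (bin 001101); offset now 13 = byte 1 bit 5; 19 bits remain
Read 4: bits[13:17] width=4 -> value=6 (bin 0110); offset now 17 = byte 2 bit 1; 15 bits remain
Read 5: bits[17:28] width=11 -> value=1331 (bin 10100110011); offset now 28 = byte 3 bit 4; 4 bits remain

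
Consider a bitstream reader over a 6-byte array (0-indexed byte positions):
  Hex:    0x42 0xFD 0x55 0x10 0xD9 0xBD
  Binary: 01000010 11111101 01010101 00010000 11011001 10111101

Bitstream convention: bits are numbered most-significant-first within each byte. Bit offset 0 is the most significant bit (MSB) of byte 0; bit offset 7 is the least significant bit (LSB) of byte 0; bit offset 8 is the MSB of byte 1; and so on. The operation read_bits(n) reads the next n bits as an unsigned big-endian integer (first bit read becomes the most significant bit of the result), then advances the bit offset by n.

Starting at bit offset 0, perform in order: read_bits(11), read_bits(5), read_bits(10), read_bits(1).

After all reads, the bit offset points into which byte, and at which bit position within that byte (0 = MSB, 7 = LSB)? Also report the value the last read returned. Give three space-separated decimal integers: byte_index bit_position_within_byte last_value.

Read 1: bits[0:11] width=11 -> value=535 (bin 01000010111); offset now 11 = byte 1 bit 3; 37 bits remain
Read 2: bits[11:16] width=5 -> value=29 (bin 11101); offset now 16 = byte 2 bit 0; 32 bits remain
Read 3: bits[16:26] width=10 -> value=340 (bin 0101010100); offset now 26 = byte 3 bit 2; 22 bits remain
Read 4: bits[26:27] width=1 -> value=0 (bin 0); offset now 27 = byte 3 bit 3; 21 bits remain

Answer: 3 3 0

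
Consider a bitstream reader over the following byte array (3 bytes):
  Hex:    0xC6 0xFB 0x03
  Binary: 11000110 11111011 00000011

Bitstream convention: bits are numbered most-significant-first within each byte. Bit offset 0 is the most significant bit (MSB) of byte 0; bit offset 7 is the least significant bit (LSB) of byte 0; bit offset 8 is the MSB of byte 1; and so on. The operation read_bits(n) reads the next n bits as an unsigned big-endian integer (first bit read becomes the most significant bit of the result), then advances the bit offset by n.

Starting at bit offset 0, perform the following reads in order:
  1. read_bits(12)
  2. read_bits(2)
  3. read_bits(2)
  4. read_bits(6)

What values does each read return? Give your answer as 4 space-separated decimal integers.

Answer: 3183 2 3 0

Derivation:
Read 1: bits[0:12] width=12 -> value=3183 (bin 110001101111); offset now 12 = byte 1 bit 4; 12 bits remain
Read 2: bits[12:14] width=2 -> value=2 (bin 10); offset now 14 = byte 1 bit 6; 10 bits remain
Read 3: bits[14:16] width=2 -> value=3 (bin 11); offset now 16 = byte 2 bit 0; 8 bits remain
Read 4: bits[16:22] width=6 -> value=0 (bin 000000); offset now 22 = byte 2 bit 6; 2 bits remain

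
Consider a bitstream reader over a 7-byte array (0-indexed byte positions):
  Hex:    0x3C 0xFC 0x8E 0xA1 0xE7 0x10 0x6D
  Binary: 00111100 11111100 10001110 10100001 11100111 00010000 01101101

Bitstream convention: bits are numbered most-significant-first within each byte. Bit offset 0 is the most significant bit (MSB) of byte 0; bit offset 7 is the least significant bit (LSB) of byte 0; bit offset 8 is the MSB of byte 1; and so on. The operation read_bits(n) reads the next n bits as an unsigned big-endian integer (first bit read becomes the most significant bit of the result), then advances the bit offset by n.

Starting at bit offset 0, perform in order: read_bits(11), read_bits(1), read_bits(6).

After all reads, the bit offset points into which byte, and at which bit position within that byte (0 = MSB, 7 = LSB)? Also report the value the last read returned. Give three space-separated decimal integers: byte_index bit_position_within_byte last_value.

Answer: 2 2 50

Derivation:
Read 1: bits[0:11] width=11 -> value=487 (bin 00111100111); offset now 11 = byte 1 bit 3; 45 bits remain
Read 2: bits[11:12] width=1 -> value=1 (bin 1); offset now 12 = byte 1 bit 4; 44 bits remain
Read 3: bits[12:18] width=6 -> value=50 (bin 110010); offset now 18 = byte 2 bit 2; 38 bits remain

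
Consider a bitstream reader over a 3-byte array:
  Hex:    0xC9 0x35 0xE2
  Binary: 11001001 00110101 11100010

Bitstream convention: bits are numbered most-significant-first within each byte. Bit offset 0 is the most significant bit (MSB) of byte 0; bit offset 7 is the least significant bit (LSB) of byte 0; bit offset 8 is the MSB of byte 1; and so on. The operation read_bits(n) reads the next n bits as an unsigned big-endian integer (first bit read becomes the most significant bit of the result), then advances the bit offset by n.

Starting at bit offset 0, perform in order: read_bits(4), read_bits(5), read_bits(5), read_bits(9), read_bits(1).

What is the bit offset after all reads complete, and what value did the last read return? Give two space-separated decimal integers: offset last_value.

Read 1: bits[0:4] width=4 -> value=12 (bin 1100); offset now 4 = byte 0 bit 4; 20 bits remain
Read 2: bits[4:9] width=5 -> value=18 (bin 10010); offset now 9 = byte 1 bit 1; 15 bits remain
Read 3: bits[9:14] width=5 -> value=13 (bin 01101); offset now 14 = byte 1 bit 6; 10 bits remain
Read 4: bits[14:23] width=9 -> value=241 (bin 011110001); offset now 23 = byte 2 bit 7; 1 bits remain
Read 5: bits[23:24] width=1 -> value=0 (bin 0); offset now 24 = byte 3 bit 0; 0 bits remain

Answer: 24 0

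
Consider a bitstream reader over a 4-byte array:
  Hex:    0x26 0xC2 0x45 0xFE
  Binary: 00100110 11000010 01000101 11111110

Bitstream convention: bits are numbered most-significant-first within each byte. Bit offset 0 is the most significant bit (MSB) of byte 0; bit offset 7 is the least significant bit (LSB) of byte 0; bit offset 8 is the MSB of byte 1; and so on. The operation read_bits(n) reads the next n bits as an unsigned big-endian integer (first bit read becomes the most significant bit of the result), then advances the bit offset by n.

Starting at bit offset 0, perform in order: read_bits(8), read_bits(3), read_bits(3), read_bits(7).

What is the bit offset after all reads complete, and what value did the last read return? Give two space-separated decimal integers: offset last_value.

Answer: 21 72

Derivation:
Read 1: bits[0:8] width=8 -> value=38 (bin 00100110); offset now 8 = byte 1 bit 0; 24 bits remain
Read 2: bits[8:11] width=3 -> value=6 (bin 110); offset now 11 = byte 1 bit 3; 21 bits remain
Read 3: bits[11:14] width=3 -> value=0 (bin 000); offset now 14 = byte 1 bit 6; 18 bits remain
Read 4: bits[14:21] width=7 -> value=72 (bin 1001000); offset now 21 = byte 2 bit 5; 11 bits remain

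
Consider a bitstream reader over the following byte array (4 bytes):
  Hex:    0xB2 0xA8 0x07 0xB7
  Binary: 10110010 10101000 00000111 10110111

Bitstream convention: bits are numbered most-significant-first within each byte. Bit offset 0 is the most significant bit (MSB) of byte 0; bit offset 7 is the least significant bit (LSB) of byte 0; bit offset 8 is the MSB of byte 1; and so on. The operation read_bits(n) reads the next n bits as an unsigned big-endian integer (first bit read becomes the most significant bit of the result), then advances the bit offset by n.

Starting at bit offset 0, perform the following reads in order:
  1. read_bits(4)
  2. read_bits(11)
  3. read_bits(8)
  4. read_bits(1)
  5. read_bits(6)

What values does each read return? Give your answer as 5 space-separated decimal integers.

Answer: 11 340 3 1 45

Derivation:
Read 1: bits[0:4] width=4 -> value=11 (bin 1011); offset now 4 = byte 0 bit 4; 28 bits remain
Read 2: bits[4:15] width=11 -> value=340 (bin 00101010100); offset now 15 = byte 1 bit 7; 17 bits remain
Read 3: bits[15:23] width=8 -> value=3 (bin 00000011); offset now 23 = byte 2 bit 7; 9 bits remain
Read 4: bits[23:24] width=1 -> value=1 (bin 1); offset now 24 = byte 3 bit 0; 8 bits remain
Read 5: bits[24:30] width=6 -> value=45 (bin 101101); offset now 30 = byte 3 bit 6; 2 bits remain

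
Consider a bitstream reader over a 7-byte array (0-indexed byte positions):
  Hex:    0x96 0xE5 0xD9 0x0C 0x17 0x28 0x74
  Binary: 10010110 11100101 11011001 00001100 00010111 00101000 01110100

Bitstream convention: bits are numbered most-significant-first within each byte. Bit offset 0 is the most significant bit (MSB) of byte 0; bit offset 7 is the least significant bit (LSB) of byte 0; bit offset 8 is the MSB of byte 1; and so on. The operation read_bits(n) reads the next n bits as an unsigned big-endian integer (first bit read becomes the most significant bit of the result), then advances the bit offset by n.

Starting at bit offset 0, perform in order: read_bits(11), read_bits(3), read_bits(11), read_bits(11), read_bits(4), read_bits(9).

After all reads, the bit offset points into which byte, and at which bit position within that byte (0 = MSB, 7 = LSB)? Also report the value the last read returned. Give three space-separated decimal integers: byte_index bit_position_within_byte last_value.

Read 1: bits[0:11] width=11 -> value=1207 (bin 10010110111); offset now 11 = byte 1 bit 3; 45 bits remain
Read 2: bits[11:14] width=3 -> value=1 (bin 001); offset now 14 = byte 1 bit 6; 42 bits remain
Read 3: bits[14:25] width=11 -> value=946 (bin 01110110010); offset now 25 = byte 3 bit 1; 31 bits remain
Read 4: bits[25:36] width=11 -> value=193 (bin 00011000001); offset now 36 = byte 4 bit 4; 20 bits remain
Read 5: bits[36:40] width=4 -> value=7 (bin 0111); offset now 40 = byte 5 bit 0; 16 bits remain
Read 6: bits[40:49] width=9 -> value=80 (bin 001010000); offset now 49 = byte 6 bit 1; 7 bits remain

Answer: 6 1 80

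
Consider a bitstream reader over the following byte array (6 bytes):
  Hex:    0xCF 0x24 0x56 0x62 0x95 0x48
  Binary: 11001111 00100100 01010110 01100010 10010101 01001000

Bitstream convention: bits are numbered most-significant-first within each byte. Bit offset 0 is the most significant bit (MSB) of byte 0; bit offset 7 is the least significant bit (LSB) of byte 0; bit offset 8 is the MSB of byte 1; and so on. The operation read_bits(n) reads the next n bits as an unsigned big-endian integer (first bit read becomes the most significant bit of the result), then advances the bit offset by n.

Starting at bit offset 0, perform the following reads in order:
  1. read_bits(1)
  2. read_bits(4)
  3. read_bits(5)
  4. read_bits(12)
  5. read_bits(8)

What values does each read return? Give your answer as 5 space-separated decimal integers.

Read 1: bits[0:1] width=1 -> value=1 (bin 1); offset now 1 = byte 0 bit 1; 47 bits remain
Read 2: bits[1:5] width=4 -> value=9 (bin 1001); offset now 5 = byte 0 bit 5; 43 bits remain
Read 3: bits[5:10] width=5 -> value=28 (bin 11100); offset now 10 = byte 1 bit 2; 38 bits remain
Read 4: bits[10:22] width=12 -> value=2325 (bin 100100010101); offset now 22 = byte 2 bit 6; 26 bits remain
Read 5: bits[22:30] width=8 -> value=152 (bin 10011000); offset now 30 = byte 3 bit 6; 18 bits remain

Answer: 1 9 28 2325 152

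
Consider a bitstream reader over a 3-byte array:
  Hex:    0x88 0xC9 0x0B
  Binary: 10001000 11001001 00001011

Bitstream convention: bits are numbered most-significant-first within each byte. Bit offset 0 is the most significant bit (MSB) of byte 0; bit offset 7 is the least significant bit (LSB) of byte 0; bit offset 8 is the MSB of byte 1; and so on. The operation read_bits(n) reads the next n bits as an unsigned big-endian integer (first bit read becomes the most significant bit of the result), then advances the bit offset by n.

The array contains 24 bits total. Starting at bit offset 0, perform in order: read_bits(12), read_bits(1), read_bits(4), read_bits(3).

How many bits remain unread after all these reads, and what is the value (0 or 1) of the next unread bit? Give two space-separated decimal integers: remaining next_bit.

Answer: 4 1

Derivation:
Read 1: bits[0:12] width=12 -> value=2188 (bin 100010001100); offset now 12 = byte 1 bit 4; 12 bits remain
Read 2: bits[12:13] width=1 -> value=1 (bin 1); offset now 13 = byte 1 bit 5; 11 bits remain
Read 3: bits[13:17] width=4 -> value=2 (bin 0010); offset now 17 = byte 2 bit 1; 7 bits remain
Read 4: bits[17:20] width=3 -> value=0 (bin 000); offset now 20 = byte 2 bit 4; 4 bits remain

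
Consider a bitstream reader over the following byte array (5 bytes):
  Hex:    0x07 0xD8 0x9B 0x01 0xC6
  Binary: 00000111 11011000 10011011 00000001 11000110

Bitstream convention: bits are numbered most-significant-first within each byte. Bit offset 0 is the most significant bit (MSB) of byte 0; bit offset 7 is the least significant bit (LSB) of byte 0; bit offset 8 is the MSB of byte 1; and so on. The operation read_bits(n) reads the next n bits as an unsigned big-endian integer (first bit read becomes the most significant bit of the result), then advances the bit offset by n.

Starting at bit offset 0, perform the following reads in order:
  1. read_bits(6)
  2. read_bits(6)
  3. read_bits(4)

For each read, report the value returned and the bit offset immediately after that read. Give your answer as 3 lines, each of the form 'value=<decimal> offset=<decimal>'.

Read 1: bits[0:6] width=6 -> value=1 (bin 000001); offset now 6 = byte 0 bit 6; 34 bits remain
Read 2: bits[6:12] width=6 -> value=61 (bin 111101); offset now 12 = byte 1 bit 4; 28 bits remain
Read 3: bits[12:16] width=4 -> value=8 (bin 1000); offset now 16 = byte 2 bit 0; 24 bits remain

Answer: value=1 offset=6
value=61 offset=12
value=8 offset=16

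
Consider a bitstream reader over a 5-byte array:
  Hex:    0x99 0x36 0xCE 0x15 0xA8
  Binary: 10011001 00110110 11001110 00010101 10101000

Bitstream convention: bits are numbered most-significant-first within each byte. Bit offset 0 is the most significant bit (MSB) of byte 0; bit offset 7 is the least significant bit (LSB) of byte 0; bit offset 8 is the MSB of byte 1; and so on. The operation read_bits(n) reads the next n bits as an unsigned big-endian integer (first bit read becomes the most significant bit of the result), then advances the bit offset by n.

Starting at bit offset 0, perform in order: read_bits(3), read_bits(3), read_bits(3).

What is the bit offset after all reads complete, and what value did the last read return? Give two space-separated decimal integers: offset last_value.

Answer: 9 2

Derivation:
Read 1: bits[0:3] width=3 -> value=4 (bin 100); offset now 3 = byte 0 bit 3; 37 bits remain
Read 2: bits[3:6] width=3 -> value=6 (bin 110); offset now 6 = byte 0 bit 6; 34 bits remain
Read 3: bits[6:9] width=3 -> value=2 (bin 010); offset now 9 = byte 1 bit 1; 31 bits remain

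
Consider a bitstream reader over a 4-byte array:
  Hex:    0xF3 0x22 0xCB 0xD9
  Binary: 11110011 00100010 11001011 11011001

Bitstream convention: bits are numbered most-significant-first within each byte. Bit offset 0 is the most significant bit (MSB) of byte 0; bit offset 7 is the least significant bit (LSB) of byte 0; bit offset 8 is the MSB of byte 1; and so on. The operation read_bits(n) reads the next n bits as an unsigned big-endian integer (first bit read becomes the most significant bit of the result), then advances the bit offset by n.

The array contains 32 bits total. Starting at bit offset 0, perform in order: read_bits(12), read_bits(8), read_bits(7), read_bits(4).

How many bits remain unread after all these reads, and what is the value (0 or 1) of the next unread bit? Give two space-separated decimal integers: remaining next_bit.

Read 1: bits[0:12] width=12 -> value=3890 (bin 111100110010); offset now 12 = byte 1 bit 4; 20 bits remain
Read 2: bits[12:20] width=8 -> value=44 (bin 00101100); offset now 20 = byte 2 bit 4; 12 bits remain
Read 3: bits[20:27] width=7 -> value=94 (bin 1011110); offset now 27 = byte 3 bit 3; 5 bits remain
Read 4: bits[27:31] width=4 -> value=12 (bin 1100); offset now 31 = byte 3 bit 7; 1 bits remain

Answer: 1 1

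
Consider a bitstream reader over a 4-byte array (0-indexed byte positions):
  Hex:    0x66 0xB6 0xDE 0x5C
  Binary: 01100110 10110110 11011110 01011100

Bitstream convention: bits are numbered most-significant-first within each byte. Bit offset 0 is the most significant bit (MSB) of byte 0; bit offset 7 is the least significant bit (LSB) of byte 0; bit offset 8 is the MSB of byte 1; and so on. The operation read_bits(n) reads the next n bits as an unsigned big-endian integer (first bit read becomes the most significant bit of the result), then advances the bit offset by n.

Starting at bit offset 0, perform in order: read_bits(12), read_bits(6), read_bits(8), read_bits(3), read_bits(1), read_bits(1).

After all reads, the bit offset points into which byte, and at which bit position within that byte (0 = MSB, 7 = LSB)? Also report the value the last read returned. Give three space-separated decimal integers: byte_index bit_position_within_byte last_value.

Read 1: bits[0:12] width=12 -> value=1643 (bin 011001101011); offset now 12 = byte 1 bit 4; 20 bits remain
Read 2: bits[12:18] width=6 -> value=27 (bin 011011); offset now 18 = byte 2 bit 2; 14 bits remain
Read 3: bits[18:26] width=8 -> value=121 (bin 01111001); offset now 26 = byte 3 bit 2; 6 bits remain
Read 4: bits[26:29] width=3 -> value=3 (bin 011); offset now 29 = byte 3 bit 5; 3 bits remain
Read 5: bits[29:30] width=1 -> value=1 (bin 1); offset now 30 = byte 3 bit 6; 2 bits remain
Read 6: bits[30:31] width=1 -> value=0 (bin 0); offset now 31 = byte 3 bit 7; 1 bits remain

Answer: 3 7 0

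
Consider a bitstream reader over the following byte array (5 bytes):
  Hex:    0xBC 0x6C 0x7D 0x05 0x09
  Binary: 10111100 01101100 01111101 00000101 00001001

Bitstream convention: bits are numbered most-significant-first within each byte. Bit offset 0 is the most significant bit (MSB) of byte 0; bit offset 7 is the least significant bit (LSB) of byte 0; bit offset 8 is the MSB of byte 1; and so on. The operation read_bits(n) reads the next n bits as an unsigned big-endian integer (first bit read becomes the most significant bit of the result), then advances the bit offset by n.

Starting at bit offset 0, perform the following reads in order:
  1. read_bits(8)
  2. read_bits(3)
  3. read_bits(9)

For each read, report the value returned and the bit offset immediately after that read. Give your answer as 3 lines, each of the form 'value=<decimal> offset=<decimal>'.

Read 1: bits[0:8] width=8 -> value=188 (bin 10111100); offset now 8 = byte 1 bit 0; 32 bits remain
Read 2: bits[8:11] width=3 -> value=3 (bin 011); offset now 11 = byte 1 bit 3; 29 bits remain
Read 3: bits[11:20] width=9 -> value=199 (bin 011000111); offset now 20 = byte 2 bit 4; 20 bits remain

Answer: value=188 offset=8
value=3 offset=11
value=199 offset=20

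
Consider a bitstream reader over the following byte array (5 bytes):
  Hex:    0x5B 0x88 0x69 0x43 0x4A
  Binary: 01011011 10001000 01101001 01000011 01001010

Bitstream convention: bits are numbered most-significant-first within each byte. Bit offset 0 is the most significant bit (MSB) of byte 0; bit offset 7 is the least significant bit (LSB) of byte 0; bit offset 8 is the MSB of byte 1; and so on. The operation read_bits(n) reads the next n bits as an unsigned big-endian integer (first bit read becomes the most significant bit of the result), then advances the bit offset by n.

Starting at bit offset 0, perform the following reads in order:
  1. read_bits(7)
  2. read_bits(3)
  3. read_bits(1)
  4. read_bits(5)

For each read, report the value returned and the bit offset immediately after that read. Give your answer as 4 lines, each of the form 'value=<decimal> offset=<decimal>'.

Answer: value=45 offset=7
value=6 offset=10
value=0 offset=11
value=8 offset=16

Derivation:
Read 1: bits[0:7] width=7 -> value=45 (bin 0101101); offset now 7 = byte 0 bit 7; 33 bits remain
Read 2: bits[7:10] width=3 -> value=6 (bin 110); offset now 10 = byte 1 bit 2; 30 bits remain
Read 3: bits[10:11] width=1 -> value=0 (bin 0); offset now 11 = byte 1 bit 3; 29 bits remain
Read 4: bits[11:16] width=5 -> value=8 (bin 01000); offset now 16 = byte 2 bit 0; 24 bits remain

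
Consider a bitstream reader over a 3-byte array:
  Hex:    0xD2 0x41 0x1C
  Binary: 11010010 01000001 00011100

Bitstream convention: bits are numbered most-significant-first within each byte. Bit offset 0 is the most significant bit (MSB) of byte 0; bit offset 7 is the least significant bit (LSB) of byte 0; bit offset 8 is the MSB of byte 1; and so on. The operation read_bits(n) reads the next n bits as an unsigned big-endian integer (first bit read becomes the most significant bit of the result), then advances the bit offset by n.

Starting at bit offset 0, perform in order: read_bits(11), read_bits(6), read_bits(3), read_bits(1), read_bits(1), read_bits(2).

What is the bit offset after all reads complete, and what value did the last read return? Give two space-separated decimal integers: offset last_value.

Read 1: bits[0:11] width=11 -> value=1682 (bin 11010010010); offset now 11 = byte 1 bit 3; 13 bits remain
Read 2: bits[11:17] width=6 -> value=2 (bin 000010); offset now 17 = byte 2 bit 1; 7 bits remain
Read 3: bits[17:20] width=3 -> value=1 (bin 001); offset now 20 = byte 2 bit 4; 4 bits remain
Read 4: bits[20:21] width=1 -> value=1 (bin 1); offset now 21 = byte 2 bit 5; 3 bits remain
Read 5: bits[21:22] width=1 -> value=1 (bin 1); offset now 22 = byte 2 bit 6; 2 bits remain
Read 6: bits[22:24] width=2 -> value=0 (bin 00); offset now 24 = byte 3 bit 0; 0 bits remain

Answer: 24 0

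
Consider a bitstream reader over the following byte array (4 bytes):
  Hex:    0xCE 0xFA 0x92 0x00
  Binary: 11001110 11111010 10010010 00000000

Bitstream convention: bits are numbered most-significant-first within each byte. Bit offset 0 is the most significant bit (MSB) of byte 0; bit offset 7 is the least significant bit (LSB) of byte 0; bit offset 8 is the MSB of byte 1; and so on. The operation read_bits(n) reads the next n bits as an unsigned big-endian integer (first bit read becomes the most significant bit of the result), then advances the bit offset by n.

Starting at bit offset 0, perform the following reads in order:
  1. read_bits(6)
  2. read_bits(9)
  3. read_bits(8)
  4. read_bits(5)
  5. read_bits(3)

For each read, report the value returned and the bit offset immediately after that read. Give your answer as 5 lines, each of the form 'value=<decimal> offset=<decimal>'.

Read 1: bits[0:6] width=6 -> value=51 (bin 110011); offset now 6 = byte 0 bit 6; 26 bits remain
Read 2: bits[6:15] width=9 -> value=381 (bin 101111101); offset now 15 = byte 1 bit 7; 17 bits remain
Read 3: bits[15:23] width=8 -> value=73 (bin 01001001); offset now 23 = byte 2 bit 7; 9 bits remain
Read 4: bits[23:28] width=5 -> value=0 (bin 00000); offset now 28 = byte 3 bit 4; 4 bits remain
Read 5: bits[28:31] width=3 -> value=0 (bin 000); offset now 31 = byte 3 bit 7; 1 bits remain

Answer: value=51 offset=6
value=381 offset=15
value=73 offset=23
value=0 offset=28
value=0 offset=31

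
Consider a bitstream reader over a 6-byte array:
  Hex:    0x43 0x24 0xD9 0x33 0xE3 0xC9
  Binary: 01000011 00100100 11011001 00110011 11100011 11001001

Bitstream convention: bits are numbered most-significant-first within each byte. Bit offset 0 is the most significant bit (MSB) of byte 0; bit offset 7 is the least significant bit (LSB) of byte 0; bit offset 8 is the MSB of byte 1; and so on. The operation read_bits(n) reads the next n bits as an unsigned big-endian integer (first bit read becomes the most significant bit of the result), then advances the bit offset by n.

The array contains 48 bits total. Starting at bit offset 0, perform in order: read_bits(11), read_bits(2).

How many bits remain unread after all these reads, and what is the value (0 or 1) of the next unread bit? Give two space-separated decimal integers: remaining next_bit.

Read 1: bits[0:11] width=11 -> value=537 (bin 01000011001); offset now 11 = byte 1 bit 3; 37 bits remain
Read 2: bits[11:13] width=2 -> value=0 (bin 00); offset now 13 = byte 1 bit 5; 35 bits remain

Answer: 35 1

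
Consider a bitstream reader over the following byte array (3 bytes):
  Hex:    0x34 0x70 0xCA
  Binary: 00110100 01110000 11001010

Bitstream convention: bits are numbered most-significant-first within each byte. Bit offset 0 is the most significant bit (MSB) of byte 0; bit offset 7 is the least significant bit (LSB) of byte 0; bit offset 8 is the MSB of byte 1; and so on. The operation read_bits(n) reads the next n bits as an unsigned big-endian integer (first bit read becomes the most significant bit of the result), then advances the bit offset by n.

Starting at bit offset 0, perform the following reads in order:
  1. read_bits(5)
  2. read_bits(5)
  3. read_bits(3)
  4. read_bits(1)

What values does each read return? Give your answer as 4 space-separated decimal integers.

Answer: 6 17 6 0

Derivation:
Read 1: bits[0:5] width=5 -> value=6 (bin 00110); offset now 5 = byte 0 bit 5; 19 bits remain
Read 2: bits[5:10] width=5 -> value=17 (bin 10001); offset now 10 = byte 1 bit 2; 14 bits remain
Read 3: bits[10:13] width=3 -> value=6 (bin 110); offset now 13 = byte 1 bit 5; 11 bits remain
Read 4: bits[13:14] width=1 -> value=0 (bin 0); offset now 14 = byte 1 bit 6; 10 bits remain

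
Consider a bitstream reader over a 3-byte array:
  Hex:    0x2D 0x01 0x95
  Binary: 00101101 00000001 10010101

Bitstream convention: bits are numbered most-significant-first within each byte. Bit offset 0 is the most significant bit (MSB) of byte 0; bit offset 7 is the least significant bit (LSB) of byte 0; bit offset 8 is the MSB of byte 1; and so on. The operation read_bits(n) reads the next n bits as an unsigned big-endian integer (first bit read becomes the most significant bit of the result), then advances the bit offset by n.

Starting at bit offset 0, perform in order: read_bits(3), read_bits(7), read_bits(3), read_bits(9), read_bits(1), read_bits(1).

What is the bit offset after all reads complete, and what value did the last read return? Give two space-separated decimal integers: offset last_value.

Read 1: bits[0:3] width=3 -> value=1 (bin 001); offset now 3 = byte 0 bit 3; 21 bits remain
Read 2: bits[3:10] width=7 -> value=52 (bin 0110100); offset now 10 = byte 1 bit 2; 14 bits remain
Read 3: bits[10:13] width=3 -> value=0 (bin 000); offset now 13 = byte 1 bit 5; 11 bits remain
Read 4: bits[13:22] width=9 -> value=101 (bin 001100101); offset now 22 = byte 2 bit 6; 2 bits remain
Read 5: bits[22:23] width=1 -> value=0 (bin 0); offset now 23 = byte 2 bit 7; 1 bits remain
Read 6: bits[23:24] width=1 -> value=1 (bin 1); offset now 24 = byte 3 bit 0; 0 bits remain

Answer: 24 1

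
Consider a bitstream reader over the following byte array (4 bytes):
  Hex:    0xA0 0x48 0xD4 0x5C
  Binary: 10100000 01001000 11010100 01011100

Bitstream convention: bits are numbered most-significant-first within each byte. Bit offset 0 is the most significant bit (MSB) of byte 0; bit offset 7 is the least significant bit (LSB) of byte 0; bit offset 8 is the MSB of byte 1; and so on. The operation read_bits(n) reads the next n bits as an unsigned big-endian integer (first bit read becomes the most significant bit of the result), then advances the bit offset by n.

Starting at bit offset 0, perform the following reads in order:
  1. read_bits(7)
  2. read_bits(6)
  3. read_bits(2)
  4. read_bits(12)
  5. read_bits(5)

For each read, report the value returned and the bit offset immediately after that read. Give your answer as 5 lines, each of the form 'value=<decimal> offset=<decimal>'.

Answer: value=80 offset=7
value=9 offset=13
value=0 offset=15
value=1698 offset=27
value=28 offset=32

Derivation:
Read 1: bits[0:7] width=7 -> value=80 (bin 1010000); offset now 7 = byte 0 bit 7; 25 bits remain
Read 2: bits[7:13] width=6 -> value=9 (bin 001001); offset now 13 = byte 1 bit 5; 19 bits remain
Read 3: bits[13:15] width=2 -> value=0 (bin 00); offset now 15 = byte 1 bit 7; 17 bits remain
Read 4: bits[15:27] width=12 -> value=1698 (bin 011010100010); offset now 27 = byte 3 bit 3; 5 bits remain
Read 5: bits[27:32] width=5 -> value=28 (bin 11100); offset now 32 = byte 4 bit 0; 0 bits remain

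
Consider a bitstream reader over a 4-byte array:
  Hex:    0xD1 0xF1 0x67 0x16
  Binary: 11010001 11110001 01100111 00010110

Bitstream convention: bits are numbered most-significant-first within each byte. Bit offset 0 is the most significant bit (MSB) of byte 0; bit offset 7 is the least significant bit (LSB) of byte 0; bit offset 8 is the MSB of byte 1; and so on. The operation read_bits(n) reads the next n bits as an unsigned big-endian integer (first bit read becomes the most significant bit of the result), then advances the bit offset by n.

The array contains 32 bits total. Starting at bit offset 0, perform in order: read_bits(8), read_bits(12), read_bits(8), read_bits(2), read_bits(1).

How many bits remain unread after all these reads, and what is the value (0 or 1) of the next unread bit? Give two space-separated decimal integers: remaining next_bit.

Read 1: bits[0:8] width=8 -> value=209 (bin 11010001); offset now 8 = byte 1 bit 0; 24 bits remain
Read 2: bits[8:20] width=12 -> value=3862 (bin 111100010110); offset now 20 = byte 2 bit 4; 12 bits remain
Read 3: bits[20:28] width=8 -> value=113 (bin 01110001); offset now 28 = byte 3 bit 4; 4 bits remain
Read 4: bits[28:30] width=2 -> value=1 (bin 01); offset now 30 = byte 3 bit 6; 2 bits remain
Read 5: bits[30:31] width=1 -> value=1 (bin 1); offset now 31 = byte 3 bit 7; 1 bits remain

Answer: 1 0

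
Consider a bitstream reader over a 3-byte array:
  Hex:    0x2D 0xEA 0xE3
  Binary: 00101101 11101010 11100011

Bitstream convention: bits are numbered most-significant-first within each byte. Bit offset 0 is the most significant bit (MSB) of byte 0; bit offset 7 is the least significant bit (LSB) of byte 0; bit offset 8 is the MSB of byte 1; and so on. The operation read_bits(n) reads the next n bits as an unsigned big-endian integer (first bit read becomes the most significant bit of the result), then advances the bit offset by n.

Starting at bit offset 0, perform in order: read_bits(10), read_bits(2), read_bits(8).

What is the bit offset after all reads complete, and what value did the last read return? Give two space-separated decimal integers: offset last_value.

Answer: 20 174

Derivation:
Read 1: bits[0:10] width=10 -> value=183 (bin 0010110111); offset now 10 = byte 1 bit 2; 14 bits remain
Read 2: bits[10:12] width=2 -> value=2 (bin 10); offset now 12 = byte 1 bit 4; 12 bits remain
Read 3: bits[12:20] width=8 -> value=174 (bin 10101110); offset now 20 = byte 2 bit 4; 4 bits remain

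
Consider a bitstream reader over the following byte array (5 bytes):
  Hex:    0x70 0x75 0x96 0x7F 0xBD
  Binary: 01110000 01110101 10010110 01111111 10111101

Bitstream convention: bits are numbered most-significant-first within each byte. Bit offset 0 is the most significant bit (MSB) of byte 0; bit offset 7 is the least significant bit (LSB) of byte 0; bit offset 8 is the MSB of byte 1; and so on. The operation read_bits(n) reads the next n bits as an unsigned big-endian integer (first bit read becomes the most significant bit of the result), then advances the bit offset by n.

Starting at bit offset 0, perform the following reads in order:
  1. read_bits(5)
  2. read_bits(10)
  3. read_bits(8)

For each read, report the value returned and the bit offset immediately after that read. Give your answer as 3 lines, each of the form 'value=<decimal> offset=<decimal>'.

Read 1: bits[0:5] width=5 -> value=14 (bin 01110); offset now 5 = byte 0 bit 5; 35 bits remain
Read 2: bits[5:15] width=10 -> value=58 (bin 0000111010); offset now 15 = byte 1 bit 7; 25 bits remain
Read 3: bits[15:23] width=8 -> value=203 (bin 11001011); offset now 23 = byte 2 bit 7; 17 bits remain

Answer: value=14 offset=5
value=58 offset=15
value=203 offset=23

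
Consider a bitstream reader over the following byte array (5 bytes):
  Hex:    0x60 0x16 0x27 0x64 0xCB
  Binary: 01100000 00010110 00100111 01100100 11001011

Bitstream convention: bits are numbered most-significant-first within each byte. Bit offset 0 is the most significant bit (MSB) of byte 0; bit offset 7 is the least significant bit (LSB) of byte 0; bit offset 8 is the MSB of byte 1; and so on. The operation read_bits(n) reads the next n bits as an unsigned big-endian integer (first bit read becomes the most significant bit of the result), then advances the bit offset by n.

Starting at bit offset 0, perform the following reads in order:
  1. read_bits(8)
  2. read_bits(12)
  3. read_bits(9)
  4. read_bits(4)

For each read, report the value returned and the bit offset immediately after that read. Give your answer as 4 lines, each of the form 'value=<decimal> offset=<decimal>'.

Answer: value=96 offset=8
value=354 offset=20
value=236 offset=29
value=9 offset=33

Derivation:
Read 1: bits[0:8] width=8 -> value=96 (bin 01100000); offset now 8 = byte 1 bit 0; 32 bits remain
Read 2: bits[8:20] width=12 -> value=354 (bin 000101100010); offset now 20 = byte 2 bit 4; 20 bits remain
Read 3: bits[20:29] width=9 -> value=236 (bin 011101100); offset now 29 = byte 3 bit 5; 11 bits remain
Read 4: bits[29:33] width=4 -> value=9 (bin 1001); offset now 33 = byte 4 bit 1; 7 bits remain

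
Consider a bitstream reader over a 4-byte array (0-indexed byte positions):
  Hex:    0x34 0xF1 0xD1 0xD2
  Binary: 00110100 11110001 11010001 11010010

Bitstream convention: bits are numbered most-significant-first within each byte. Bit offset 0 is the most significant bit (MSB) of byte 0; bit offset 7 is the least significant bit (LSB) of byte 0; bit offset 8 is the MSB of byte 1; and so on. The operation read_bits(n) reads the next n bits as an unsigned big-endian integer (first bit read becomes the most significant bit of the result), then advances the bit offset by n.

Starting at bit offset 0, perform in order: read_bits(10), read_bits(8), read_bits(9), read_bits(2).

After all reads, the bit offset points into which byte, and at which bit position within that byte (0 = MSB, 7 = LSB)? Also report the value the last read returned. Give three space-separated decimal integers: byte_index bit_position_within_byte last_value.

Read 1: bits[0:10] width=10 -> value=211 (bin 0011010011); offset now 10 = byte 1 bit 2; 22 bits remain
Read 2: bits[10:18] width=8 -> value=199 (bin 11000111); offset now 18 = byte 2 bit 2; 14 bits remain
Read 3: bits[18:27] width=9 -> value=142 (bin 010001110); offset now 27 = byte 3 bit 3; 5 bits remain
Read 4: bits[27:29] width=2 -> value=2 (bin 10); offset now 29 = byte 3 bit 5; 3 bits remain

Answer: 3 5 2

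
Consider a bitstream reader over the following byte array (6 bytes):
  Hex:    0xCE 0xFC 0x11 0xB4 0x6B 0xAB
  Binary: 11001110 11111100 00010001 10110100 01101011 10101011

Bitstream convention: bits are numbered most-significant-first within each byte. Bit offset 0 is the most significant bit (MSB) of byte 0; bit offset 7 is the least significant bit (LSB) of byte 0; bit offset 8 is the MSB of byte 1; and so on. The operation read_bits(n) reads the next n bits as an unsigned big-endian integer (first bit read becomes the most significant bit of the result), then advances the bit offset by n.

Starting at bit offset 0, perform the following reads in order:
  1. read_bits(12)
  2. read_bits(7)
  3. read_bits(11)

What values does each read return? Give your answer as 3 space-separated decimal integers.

Read 1: bits[0:12] width=12 -> value=3311 (bin 110011101111); offset now 12 = byte 1 bit 4; 36 bits remain
Read 2: bits[12:19] width=7 -> value=96 (bin 1100000); offset now 19 = byte 2 bit 3; 29 bits remain
Read 3: bits[19:30] width=11 -> value=1133 (bin 10001101101); offset now 30 = byte 3 bit 6; 18 bits remain

Answer: 3311 96 1133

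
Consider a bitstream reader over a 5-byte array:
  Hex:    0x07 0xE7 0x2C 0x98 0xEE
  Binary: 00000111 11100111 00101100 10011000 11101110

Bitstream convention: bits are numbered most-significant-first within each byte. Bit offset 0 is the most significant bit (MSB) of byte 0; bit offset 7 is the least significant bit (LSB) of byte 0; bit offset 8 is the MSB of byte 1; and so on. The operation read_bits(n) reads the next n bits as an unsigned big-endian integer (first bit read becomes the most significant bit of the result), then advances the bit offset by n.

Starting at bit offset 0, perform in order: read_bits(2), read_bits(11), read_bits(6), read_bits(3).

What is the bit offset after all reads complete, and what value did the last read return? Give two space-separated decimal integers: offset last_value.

Read 1: bits[0:2] width=2 -> value=0 (bin 00); offset now 2 = byte 0 bit 2; 38 bits remain
Read 2: bits[2:13] width=11 -> value=252 (bin 00011111100); offset now 13 = byte 1 bit 5; 27 bits remain
Read 3: bits[13:19] width=6 -> value=57 (bin 111001); offset now 19 = byte 2 bit 3; 21 bits remain
Read 4: bits[19:22] width=3 -> value=3 (bin 011); offset now 22 = byte 2 bit 6; 18 bits remain

Answer: 22 3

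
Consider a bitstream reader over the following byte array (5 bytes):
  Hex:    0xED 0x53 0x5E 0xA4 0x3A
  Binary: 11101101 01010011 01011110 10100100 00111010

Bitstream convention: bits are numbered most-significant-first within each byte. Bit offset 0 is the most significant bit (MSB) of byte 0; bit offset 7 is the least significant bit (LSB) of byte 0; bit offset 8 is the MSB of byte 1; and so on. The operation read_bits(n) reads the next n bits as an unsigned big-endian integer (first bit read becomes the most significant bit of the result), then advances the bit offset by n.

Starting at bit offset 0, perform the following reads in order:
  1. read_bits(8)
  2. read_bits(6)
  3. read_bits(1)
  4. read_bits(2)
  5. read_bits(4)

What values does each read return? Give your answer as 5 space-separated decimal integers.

Answer: 237 20 1 2 11

Derivation:
Read 1: bits[0:8] width=8 -> value=237 (bin 11101101); offset now 8 = byte 1 bit 0; 32 bits remain
Read 2: bits[8:14] width=6 -> value=20 (bin 010100); offset now 14 = byte 1 bit 6; 26 bits remain
Read 3: bits[14:15] width=1 -> value=1 (bin 1); offset now 15 = byte 1 bit 7; 25 bits remain
Read 4: bits[15:17] width=2 -> value=2 (bin 10); offset now 17 = byte 2 bit 1; 23 bits remain
Read 5: bits[17:21] width=4 -> value=11 (bin 1011); offset now 21 = byte 2 bit 5; 19 bits remain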